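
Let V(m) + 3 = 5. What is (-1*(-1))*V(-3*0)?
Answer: 2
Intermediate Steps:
V(m) = 2 (V(m) = -3 + 5 = 2)
(-1*(-1))*V(-3*0) = -1*(-1)*2 = 1*2 = 2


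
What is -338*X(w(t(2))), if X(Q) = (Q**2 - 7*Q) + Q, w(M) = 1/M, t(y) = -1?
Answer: -2366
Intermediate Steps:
X(Q) = Q**2 - 6*Q
-338*X(w(t(2))) = -338*(-6 + 1/(-1))/(-1) = -(-338)*(-6 - 1) = -(-338)*(-7) = -338*7 = -2366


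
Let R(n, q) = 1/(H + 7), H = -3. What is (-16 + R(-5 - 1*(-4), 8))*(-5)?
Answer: 315/4 ≈ 78.750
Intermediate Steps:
R(n, q) = 1/4 (R(n, q) = 1/(-3 + 7) = 1/4)
(-16 + R(-5 - 1*(-4), 8))*(-5) = (-16 + 1/4)*(-5) = -63/4*(-5) = 315/4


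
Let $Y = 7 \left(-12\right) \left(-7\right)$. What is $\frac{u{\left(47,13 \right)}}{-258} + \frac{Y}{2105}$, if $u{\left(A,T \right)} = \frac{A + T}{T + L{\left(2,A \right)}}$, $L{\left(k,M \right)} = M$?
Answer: $\frac{149599}{543090} \approx 0.27546$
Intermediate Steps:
$Y = 588$ ($Y = \left(-84\right) \left(-7\right) = 588$)
$u{\left(A,T \right)} = 1$ ($u{\left(A,T \right)} = \frac{A + T}{T + A} = \frac{A + T}{A + T} = 1$)
$\frac{u{\left(47,13 \right)}}{-258} + \frac{Y}{2105} = 1 \frac{1}{-258} + \frac{588}{2105} = 1 \left(- \frac{1}{258}\right) + 588 \cdot \frac{1}{2105} = - \frac{1}{258} + \frac{588}{2105} = \frac{149599}{543090}$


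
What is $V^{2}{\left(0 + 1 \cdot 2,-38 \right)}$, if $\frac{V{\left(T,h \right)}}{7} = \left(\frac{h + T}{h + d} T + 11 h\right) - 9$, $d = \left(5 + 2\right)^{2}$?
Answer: $\frac{1114424689}{121} \approx 9.2101 \cdot 10^{6}$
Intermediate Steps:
$d = 49$ ($d = 7^{2} = 49$)
$V{\left(T,h \right)} = -63 + 77 h + \frac{7 T \left(T + h\right)}{49 + h}$ ($V{\left(T,h \right)} = 7 \left(\left(\frac{h + T}{h + 49} T + 11 h\right) - 9\right) = 7 \left(\left(\frac{T + h}{49 + h} T + 11 h\right) - 9\right) = 7 \left(\left(\frac{T \left(T + h\right)}{49 + h} + 11 h\right) - 9\right) = 7 \left(\left(11 h + \frac{T \left(T + h\right)}{49 + h}\right) - 9\right) = 7 \left(-9 + 11 h + \frac{T \left(T + h\right)}{49 + h}\right) = -63 + 77 h + \frac{7 T \left(T + h\right)}{49 + h}$)
$V^{2}{\left(0 + 1 \cdot 2,-38 \right)} = \left(\frac{7 \left(-441 + \left(0 + 1 \cdot 2\right)^{2} + 11 \left(-38\right)^{2} + 530 \left(-38\right) + \left(0 + 1 \cdot 2\right) \left(-38\right)\right)}{49 - 38}\right)^{2} = \left(\frac{7 \left(-441 + \left(0 + 2\right)^{2} + 11 \cdot 1444 - 20140 + \left(0 + 2\right) \left(-38\right)\right)}{11}\right)^{2} = \left(7 \cdot \frac{1}{11} \left(-441 + 2^{2} + 15884 - 20140 + 2 \left(-38\right)\right)\right)^{2} = \left(7 \cdot \frac{1}{11} \left(-441 + 4 + 15884 - 20140 - 76\right)\right)^{2} = \left(7 \cdot \frac{1}{11} \left(-4769\right)\right)^{2} = \left(- \frac{33383}{11}\right)^{2} = \frac{1114424689}{121}$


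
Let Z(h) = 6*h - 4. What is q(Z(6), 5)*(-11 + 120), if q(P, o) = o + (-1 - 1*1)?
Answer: 327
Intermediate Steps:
Z(h) = -4 + 6*h
q(P, o) = -2 + o (q(P, o) = o + (-1 - 1) = o - 2 = -2 + o)
q(Z(6), 5)*(-11 + 120) = (-2 + 5)*(-11 + 120) = 3*109 = 327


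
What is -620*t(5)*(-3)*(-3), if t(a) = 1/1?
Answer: -5580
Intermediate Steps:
t(a) = 1
-620*t(5)*(-3)*(-3) = -620*1*(-3)*(-3) = -(-1860)*(-3) = -620*9 = -5580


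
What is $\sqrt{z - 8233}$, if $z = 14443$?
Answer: $3 \sqrt{690} \approx 78.804$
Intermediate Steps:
$\sqrt{z - 8233} = \sqrt{14443 - 8233} = \sqrt{6210} = 3 \sqrt{690}$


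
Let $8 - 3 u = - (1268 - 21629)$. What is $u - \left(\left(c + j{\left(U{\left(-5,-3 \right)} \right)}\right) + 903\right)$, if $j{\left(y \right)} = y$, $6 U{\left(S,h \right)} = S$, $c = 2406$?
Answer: $- \frac{20185}{2} \approx -10093.0$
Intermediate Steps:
$U{\left(S,h \right)} = \frac{S}{6}$
$u = - \frac{20353}{3}$ ($u = \frac{8}{3} - \frac{\left(-1\right) \left(1268 - 21629\right)}{3} = \frac{8}{3} - \frac{\left(-1\right) \left(-20361\right)}{3} = \frac{8}{3} - 6787 = - \frac{20353}{3} \approx -6784.3$)
$u - \left(\left(c + j{\left(U{\left(-5,-3 \right)} \right)}\right) + 903\right) = - \frac{20353}{3} - \left(\left(2406 + \frac{1}{6} \left(-5\right)\right) + 903\right) = - \frac{20353}{3} - \left(\left(2406 - \frac{5}{6}\right) + 903\right) = - \frac{20353}{3} - \left(\frac{14431}{6} + 903\right) = - \frac{20353}{3} - \frac{19849}{6} = - \frac{20185}{2}$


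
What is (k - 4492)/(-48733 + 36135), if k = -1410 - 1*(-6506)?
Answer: -302/6299 ≈ -0.047944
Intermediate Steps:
k = 5096 (k = -1410 + 6506 = 5096)
(k - 4492)/(-48733 + 36135) = (5096 - 4492)/(-48733 + 36135) = 604/(-12598) = 604*(-1/12598) = -302/6299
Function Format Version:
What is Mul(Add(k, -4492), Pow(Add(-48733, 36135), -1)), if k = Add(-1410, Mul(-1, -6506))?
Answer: Rational(-302, 6299) ≈ -0.047944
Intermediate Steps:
k = 5096 (k = Add(-1410, 6506) = 5096)
Mul(Add(k, -4492), Pow(Add(-48733, 36135), -1)) = Mul(Add(5096, -4492), Pow(Add(-48733, 36135), -1)) = Mul(604, Pow(-12598, -1)) = Mul(604, Rational(-1, 12598)) = Rational(-302, 6299)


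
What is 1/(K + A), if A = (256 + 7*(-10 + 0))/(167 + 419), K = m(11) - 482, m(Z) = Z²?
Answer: -293/105680 ≈ -0.0027725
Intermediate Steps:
K = -361 (K = 11² - 482 = 121 - 482 = -361)
A = 93/293 (A = (256 + 7*(-10))/586 = (256 - 70)*(1/586) = 186*(1/586) = 93/293 ≈ 0.31741)
1/(K + A) = 1/(-361 + 93/293) = 1/(-105680/293) = -293/105680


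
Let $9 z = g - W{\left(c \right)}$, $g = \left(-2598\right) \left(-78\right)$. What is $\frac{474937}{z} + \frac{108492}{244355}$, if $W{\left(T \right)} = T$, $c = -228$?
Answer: $\frac{355496354913}{16524262520} \approx 21.514$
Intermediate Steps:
$g = 202644$
$z = \frac{67624}{3}$ ($z = \frac{202644 - -228}{9} = \frac{202644 + 228}{9} = \frac{1}{9} \cdot 202872 = \frac{67624}{3} \approx 22541.0$)
$\frac{474937}{z} + \frac{108492}{244355} = \frac{474937}{\frac{67624}{3}} + \frac{108492}{244355} = 474937 \cdot \frac{3}{67624} + 108492 \cdot \frac{1}{244355} = \frac{1424811}{67624} + \frac{108492}{244355} = \frac{355496354913}{16524262520}$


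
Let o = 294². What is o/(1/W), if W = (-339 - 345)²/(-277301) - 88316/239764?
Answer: -421885290575700/2374528463 ≈ -1.7767e+5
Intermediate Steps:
o = 86436
W = -34166285275/16621699241 (W = (-684)²*(-1/277301) - 88316*1/239764 = 467856*(-1/277301) - 22079/59941 = -467856/277301 - 22079/59941 = -34166285275/16621699241 ≈ -2.0555)
o/(1/W) = 86436/(1/(-34166285275/16621699241)) = 86436/(-16621699241/34166285275) = 86436*(-34166285275/16621699241) = -421885290575700/2374528463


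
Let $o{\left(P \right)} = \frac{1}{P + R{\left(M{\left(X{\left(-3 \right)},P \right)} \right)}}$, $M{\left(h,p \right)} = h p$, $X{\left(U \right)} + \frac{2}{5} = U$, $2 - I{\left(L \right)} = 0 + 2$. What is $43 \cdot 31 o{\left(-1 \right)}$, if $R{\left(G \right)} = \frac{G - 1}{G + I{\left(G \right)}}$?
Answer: $- \frac{22661}{5} \approx -4532.2$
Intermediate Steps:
$I{\left(L \right)} = 0$ ($I{\left(L \right)} = 2 - \left(0 + 2\right) = 2 - 2 = 0$)
$X{\left(U \right)} = - \frac{2}{5} + U$
$R{\left(G \right)} = \frac{-1 + G}{G}$ ($R{\left(G \right)} = \frac{G - 1}{G + 0} = \frac{-1 + G}{G}$)
$o{\left(P \right)} = \frac{1}{P - \frac{5 \left(-1 - \frac{17 P}{5}\right)}{17 P}}$ ($o{\left(P \right)} = \frac{1}{P + \frac{-1 + \left(- \frac{2}{5} - 3\right) P}{\left(- \frac{2}{5} - 3\right) P}} = \frac{1}{P + \frac{-1 - \frac{17 P}{5}}{\left(- \frac{17}{5}\right) P}} = \frac{1}{P + - \frac{5}{17 P} \left(-1 - \frac{17 P}{5}\right)} = \frac{1}{P - \frac{5 \left(-1 - \frac{17 P}{5}\right)}{17 P}}$)
$43 \cdot 31 o{\left(-1 \right)} = 43 \cdot 31 \cdot 17 \left(-1\right) \frac{1}{5 + 17 \left(-1\right) + 17 \left(-1\right)^{2}} = 1333 \cdot 17 \left(-1\right) \frac{1}{5 - 17 + 17 \cdot 1} = 1333 \cdot 17 \left(-1\right) \frac{1}{5 - 17 + 17} = 1333 \cdot 17 \left(-1\right) \frac{1}{5} = 1333 \left(- \frac{17}{5}\right) = - \frac{22661}{5}$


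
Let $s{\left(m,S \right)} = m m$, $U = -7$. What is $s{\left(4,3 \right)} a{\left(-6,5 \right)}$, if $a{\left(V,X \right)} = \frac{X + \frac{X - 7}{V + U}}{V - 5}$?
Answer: $- \frac{1072}{143} \approx -7.4965$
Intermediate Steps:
$s{\left(m,S \right)} = m^{2}$
$a{\left(V,X \right)} = \frac{X + \frac{-7 + X}{-7 + V}}{-5 + V}$ ($a{\left(V,X \right)} = \frac{X + \frac{X - 7}{V - 7}}{V - 5} = \frac{X + \frac{-7 + X}{-7 + V}}{-5 + V}$)
$s{\left(4,3 \right)} a{\left(-6,5 \right)} = 4^{2} \frac{-7 - 30 - 30}{35 + \left(-6\right)^{2} - -72} = 16 \frac{-7 - 30 - 30}{35 + 36 + 72} = 16 \cdot \frac{1}{143} \left(-67\right) = 16 \left(- \frac{67}{143}\right) = - \frac{1072}{143}$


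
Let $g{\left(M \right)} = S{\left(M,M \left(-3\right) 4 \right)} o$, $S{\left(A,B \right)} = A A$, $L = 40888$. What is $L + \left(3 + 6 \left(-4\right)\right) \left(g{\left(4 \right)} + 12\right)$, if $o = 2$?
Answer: $39964$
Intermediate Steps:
$S{\left(A,B \right)} = A^{2}$
$g{\left(M \right)} = 2 M^{2}$ ($g{\left(M \right)} = M^{2} \cdot 2 = 2 M^{2}$)
$L + \left(3 + 6 \left(-4\right)\right) \left(g{\left(4 \right)} + 12\right) = 40888 + \left(3 + 6 \left(-4\right)\right) \left(2 \cdot 4^{2} + 12\right) = 40888 + \left(3 - 24\right) \left(2 \cdot 16 + 12\right) = 40888 - 21 \left(32 + 12\right) = 40888 - 924 = 39964$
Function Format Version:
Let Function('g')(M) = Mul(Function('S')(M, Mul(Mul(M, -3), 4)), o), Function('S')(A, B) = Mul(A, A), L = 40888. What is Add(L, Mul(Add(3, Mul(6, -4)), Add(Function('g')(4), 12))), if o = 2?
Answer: 39964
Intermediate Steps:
Function('S')(A, B) = Pow(A, 2)
Function('g')(M) = Mul(2, Pow(M, 2)) (Function('g')(M) = Mul(Pow(M, 2), 2) = Mul(2, Pow(M, 2)))
Add(L, Mul(Add(3, Mul(6, -4)), Add(Function('g')(4), 12))) = Add(40888, Mul(Add(3, Mul(6, -4)), Add(Mul(2, Pow(4, 2)), 12))) = Add(40888, Mul(Add(3, -24), Add(Mul(2, 16), 12))) = Add(40888, Mul(-21, Add(32, 12))) = Add(40888, Mul(-21, 44)) = Add(40888, -924) = 39964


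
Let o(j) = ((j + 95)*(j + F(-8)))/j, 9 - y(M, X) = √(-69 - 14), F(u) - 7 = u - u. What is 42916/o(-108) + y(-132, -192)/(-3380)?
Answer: -1205082189/341380 + I*√83/3380 ≈ -3530.0 + 0.0026954*I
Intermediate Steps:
F(u) = 7 (F(u) = 7 + (u - u) = 7 + 0 = 7)
y(M, X) = 9 - I*√83 (y(M, X) = 9 - √(-69 - 14) = 9 - √(-83) = 9 - I*√83)
o(j) = (7 + j)*(95 + j)/j (o(j) = ((j + 95)*(j + 7))/j = ((95 + j)*(7 + j))/j = ((7 + j)*(95 + j))/j = (7 + j)*(95 + j)/j)
42916/o(-108) + y(-132, -192)/(-3380) = 42916/(102 - 108 + 665/(-108)) + (9 - I*√83)/(-3380) = 42916/(102 - 108 + 665*(-1/108)) + (9 - I*√83)*(-1/3380) = 42916/(102 - 108 - 665/108) + (-9/3380 + I*√83/3380) = 42916/(-1313/108) + (-9/3380 + I*√83/3380) = 42916*(-108/1313) + (-9/3380 + I*√83/3380) = -4634928/1313 + (-9/3380 + I*√83/3380) = -1205082189/341380 + I*√83/3380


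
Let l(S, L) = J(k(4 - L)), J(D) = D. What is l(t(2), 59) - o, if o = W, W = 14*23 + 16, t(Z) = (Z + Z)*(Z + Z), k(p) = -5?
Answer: -343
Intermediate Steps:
t(Z) = 4*Z² (t(Z) = (2*Z)*(2*Z) = 4*Z²)
l(S, L) = -5
W = 338 (W = 322 + 16 = 338)
o = 338
l(t(2), 59) - o = -5 - 1*338 = -5 - 338 = -343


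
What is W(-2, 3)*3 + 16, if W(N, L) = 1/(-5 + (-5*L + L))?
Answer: 269/17 ≈ 15.824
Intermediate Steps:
W(N, L) = 1/(-5 - 4*L)
W(-2, 3)*3 + 16 = -1/(5 + 4*3)*3 + 16 = -1/(5 + 12)*3 + 16 = -1/17*3 + 16 = -3/17 + 16 = 269/17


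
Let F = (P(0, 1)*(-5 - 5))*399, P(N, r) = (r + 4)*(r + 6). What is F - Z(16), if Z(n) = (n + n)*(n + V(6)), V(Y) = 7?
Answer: -140386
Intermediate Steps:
P(N, r) = (4 + r)*(6 + r)
F = -139650 (F = ((24 + 1² + 10*1)*(-5 - 5))*399 = ((24 + 1 + 10)*(-10))*399 = (35*(-10))*399 = -350*399 = -139650)
Z(n) = 2*n*(7 + n) (Z(n) = (n + n)*(n + 7) = (2*n)*(7 + n) = 2*n*(7 + n))
F - Z(16) = -139650 - 2*16*(7 + 16) = -139650 - 2*16*23 = -139650 - 1*736 = -139650 - 736 = -140386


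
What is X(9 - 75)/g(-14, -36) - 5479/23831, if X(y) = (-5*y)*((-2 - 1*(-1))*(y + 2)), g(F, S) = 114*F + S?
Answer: -5335963/405127 ≈ -13.171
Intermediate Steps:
g(F, S) = S + 114*F
X(y) = -5*y*(-2 - y) (X(y) = (-5*y)*((-2 + 1)*(2 + y)) = (-5*y)*(-(2 + y)) = (-5*y)*(-2 - y) = -5*y*(-2 - y))
X(9 - 75)/g(-14, -36) - 5479/23831 = (5*(9 - 75)*(2 + (9 - 75)))/(-36 + 114*(-14)) - 5479/23831 = (5*(-66)*(2 - 66))/(-36 - 1596) - 5479*1/23831 = (5*(-66)*(-64))/(-1632) - 5479/23831 = 21120*(-1/1632) - 5479/23831 = -220/17 - 5479/23831 = -5335963/405127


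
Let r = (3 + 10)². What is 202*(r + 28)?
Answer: 39794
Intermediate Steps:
r = 169 (r = 13² = 169)
202*(r + 28) = 202*(169 + 28) = 202*197 = 39794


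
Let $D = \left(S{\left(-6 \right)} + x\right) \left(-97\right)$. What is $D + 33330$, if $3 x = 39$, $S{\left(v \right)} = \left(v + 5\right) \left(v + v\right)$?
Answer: $30905$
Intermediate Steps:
$S{\left(v \right)} = 2 v \left(5 + v\right)$ ($S{\left(v \right)} = \left(5 + v\right) 2 v = 2 v \left(5 + v\right)$)
$x = 13$ ($x = \frac{1}{3} \cdot 39 = 13$)
$D = -2425$ ($D = \left(2 \left(-6\right) \left(5 - 6\right) + 13\right) \left(-97\right) = \left(2 \left(-6\right) \left(-1\right) + 13\right) \left(-97\right) = \left(12 + 13\right) \left(-97\right) = 25 \left(-97\right) = -2425$)
$D + 33330 = -2425 + 33330 = 30905$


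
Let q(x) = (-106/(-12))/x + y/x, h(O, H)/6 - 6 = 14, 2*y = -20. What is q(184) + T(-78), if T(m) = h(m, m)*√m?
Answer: -7/1104 + 120*I*√78 ≈ -0.0063406 + 1059.8*I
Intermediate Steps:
y = -10 (y = (½)*(-20) = -10)
h(O, H) = 120 (h(O, H) = 36 + 6*14 = 36 + 84 = 120)
q(x) = -7/(6*x) (q(x) = (-106/(-12))/x - 10/x = (-106*(-1/12))/x - 10/x = 53/(6*x) - 10/x = -7/(6*x))
T(m) = 120*√m
q(184) + T(-78) = -7/6/184 + 120*√(-78) = -7/6*1/184 + 120*(I*√78) = -7/1104 + 120*I*√78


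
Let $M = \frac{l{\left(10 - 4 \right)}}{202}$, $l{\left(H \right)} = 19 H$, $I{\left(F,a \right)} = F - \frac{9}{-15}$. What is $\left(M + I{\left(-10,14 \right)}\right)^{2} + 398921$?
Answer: $\frac{101754737469}{255025} \approx 3.99 \cdot 10^{5}$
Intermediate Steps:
$I{\left(F,a \right)} = \frac{3}{5} + F$ ($I{\left(F,a \right)} = F - - \frac{3}{5} = F + \frac{3}{5} = \frac{3}{5} + F$)
$M = \frac{57}{101}$ ($M = \frac{19 \left(10 - 4\right)}{202} = 19 \cdot 6 \cdot \frac{1}{202} = 114 \cdot \frac{1}{202} = \frac{57}{101} \approx 0.56436$)
$\left(M + I{\left(-10,14 \right)}\right)^{2} + 398921 = \left(\frac{57}{101} + \left(\frac{3}{5} - 10\right)\right)^{2} + 398921 = \left(\frac{57}{101} - \frac{47}{5}\right)^{2} + 398921 = \left(- \frac{4462}{505}\right)^{2} + 398921 = \frac{19909444}{255025} + 398921 = \frac{101754737469}{255025}$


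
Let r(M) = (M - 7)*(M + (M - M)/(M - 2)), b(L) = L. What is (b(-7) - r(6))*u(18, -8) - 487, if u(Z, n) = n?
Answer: -479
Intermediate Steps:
r(M) = M*(-7 + M) (r(M) = (-7 + M)*(M + 0/(-2 + M)) = (-7 + M)*(M + 0) = (-7 + M)*M = M*(-7 + M))
(b(-7) - r(6))*u(18, -8) - 487 = (-7 - 6*(-7 + 6))*(-8) - 487 = (-7 - 6*(-1))*(-8) - 487 = (-7 - 1*(-6))*(-8) - 487 = (-7 + 6)*(-8) - 487 = -1*(-8) - 487 = 8 - 487 = -479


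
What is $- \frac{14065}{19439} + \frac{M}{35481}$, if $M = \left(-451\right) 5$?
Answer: $- \frac{542875210}{689715159} \approx -0.7871$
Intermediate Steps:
$M = -2255$
$- \frac{14065}{19439} + \frac{M}{35481} = - \frac{14065}{19439} - \frac{2255}{35481} = - \frac{542875210}{689715159}$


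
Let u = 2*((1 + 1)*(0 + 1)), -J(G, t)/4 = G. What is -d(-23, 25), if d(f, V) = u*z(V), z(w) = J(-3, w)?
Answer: -48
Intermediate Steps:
J(G, t) = -4*G
z(w) = 12 (z(w) = -4*(-3) = 12)
u = 4 (u = 2*(2*1) = 2*2 = 4)
d(f, V) = 48 (d(f, V) = 4*12 = 48)
-d(-23, 25) = -1*48 = -48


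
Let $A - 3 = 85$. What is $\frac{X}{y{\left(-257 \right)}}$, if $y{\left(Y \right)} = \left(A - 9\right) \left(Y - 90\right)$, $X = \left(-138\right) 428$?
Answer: $\frac{59064}{27413} \approx 2.1546$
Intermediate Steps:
$A = 88$ ($A = 3 + 85 = 88$)
$X = -59064$
$y{\left(Y \right)} = -7110 + 79 Y$ ($y{\left(Y \right)} = \left(88 - 9\right) \left(Y - 90\right) = 79 \left(-90 + Y\right) = -7110 + 79 Y$)
$\frac{X}{y{\left(-257 \right)}} = - \frac{59064}{-7110 + 79 \left(-257\right)} = - \frac{59064}{-7110 - 20303} = - \frac{59064}{-27413} = \left(-59064\right) \left(- \frac{1}{27413}\right) = \frac{59064}{27413}$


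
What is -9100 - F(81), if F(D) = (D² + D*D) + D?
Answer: -22303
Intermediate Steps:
F(D) = D + 2*D² (F(D) = (D² + D²) + D = 2*D² + D = D + 2*D²)
-9100 - F(81) = -9100 - 81*(1 + 2*81) = -9100 - 81*(1 + 162) = -9100 - 81*163 = -9100 - 1*13203 = -9100 - 13203 = -22303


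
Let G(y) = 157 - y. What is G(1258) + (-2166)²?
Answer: 4690455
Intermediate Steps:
G(1258) + (-2166)² = (157 - 1*1258) + (-2166)² = (157 - 1258) + 4691556 = -1101 + 4691556 = 4690455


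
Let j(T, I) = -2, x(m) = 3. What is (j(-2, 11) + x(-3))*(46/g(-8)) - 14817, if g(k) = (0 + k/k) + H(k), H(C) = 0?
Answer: -14771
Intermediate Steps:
g(k) = 1 (g(k) = (0 + k/k) + 0 = (0 + 1) + 0 = 1 + 0 = 1)
(j(-2, 11) + x(-3))*(46/g(-8)) - 14817 = (-2 + 3)*(46/1) - 14817 = 1*(46*1) - 14817 = 1*46 - 14817 = 46 - 14817 = -14771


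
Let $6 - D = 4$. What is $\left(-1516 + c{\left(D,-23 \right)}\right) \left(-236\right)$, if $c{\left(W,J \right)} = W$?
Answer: $357304$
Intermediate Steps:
$D = 2$ ($D = 6 - 4 = 2$)
$\left(-1516 + c{\left(D,-23 \right)}\right) \left(-236\right) = \left(-1516 + 2\right) \left(-236\right) = \left(-1514\right) \left(-236\right) = 357304$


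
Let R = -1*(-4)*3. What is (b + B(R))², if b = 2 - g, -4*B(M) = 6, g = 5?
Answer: 81/4 ≈ 20.250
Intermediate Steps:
R = 12 (R = 4*3 = 12)
B(M) = -3/2 (B(M) = -¼*6 = -3/2)
b = -3 (b = 2 - 1*5 = 2 - 5 = -3)
(b + B(R))² = (-3 - 3/2)² = (-9/2)² = 81/4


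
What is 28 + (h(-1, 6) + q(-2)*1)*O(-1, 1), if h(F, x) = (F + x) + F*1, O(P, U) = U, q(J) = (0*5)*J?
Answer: 32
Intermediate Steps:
q(J) = 0 (q(J) = 0*J = 0)
h(F, x) = x + 2*F (h(F, x) = (F + x) + F = x + 2*F)
28 + (h(-1, 6) + q(-2)*1)*O(-1, 1) = 28 + ((6 + 2*(-1)) + 0*1)*1 = 28 + ((6 - 2) + 0)*1 = 28 + (4 + 0)*1 = 28 + 4*1 = 28 + 4 = 32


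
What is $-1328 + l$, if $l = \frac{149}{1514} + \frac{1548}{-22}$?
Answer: $- \frac{23286709}{16654} \approx -1398.3$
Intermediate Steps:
$l = - \frac{1170197}{16654}$ ($l = 149 \cdot \frac{1}{1514} + 1548 \left(- \frac{1}{22}\right) = \frac{149}{1514} - \frac{774}{11} = - \frac{1170197}{16654} \approx -70.265$)
$-1328 + l = -1328 - \frac{1170197}{16654} = - \frac{23286709}{16654}$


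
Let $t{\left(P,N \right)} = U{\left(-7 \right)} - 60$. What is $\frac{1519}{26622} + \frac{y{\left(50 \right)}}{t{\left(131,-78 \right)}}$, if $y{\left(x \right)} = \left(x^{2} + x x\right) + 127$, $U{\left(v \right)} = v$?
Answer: $- \frac{136389221}{1783674} \approx -76.465$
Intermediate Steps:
$y{\left(x \right)} = 127 + 2 x^{2}$ ($y{\left(x \right)} = \left(x^{2} + x^{2}\right) + 127 = 2 x^{2} + 127 = 127 + 2 x^{2}$)
$t{\left(P,N \right)} = -67$ ($t{\left(P,N \right)} = -7 - 60 = -67$)
$\frac{1519}{26622} + \frac{y{\left(50 \right)}}{t{\left(131,-78 \right)}} = \frac{1519}{26622} + \frac{127 + 2 \cdot 50^{2}}{-67} = 1519 \cdot \frac{1}{26622} + \left(127 + 2 \cdot 2500\right) \left(- \frac{1}{67}\right) = \frac{1519}{26622} + \left(127 + 5000\right) \left(- \frac{1}{67}\right) = \frac{1519}{26622} + 5127 \left(- \frac{1}{67}\right) = \frac{1519}{26622} - \frac{5127}{67} = - \frac{136389221}{1783674}$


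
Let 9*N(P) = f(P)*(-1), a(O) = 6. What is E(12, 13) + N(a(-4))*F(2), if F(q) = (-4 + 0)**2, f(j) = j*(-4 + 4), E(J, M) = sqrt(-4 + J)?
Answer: 2*sqrt(2) ≈ 2.8284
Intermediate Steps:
f(j) = 0 (f(j) = j*0 = 0)
N(P) = 0 (N(P) = (0*(-1))/9 = (1/9)*0 = 0)
F(q) = 16 (F(q) = (-4)**2 = 16)
E(12, 13) + N(a(-4))*F(2) = sqrt(-4 + 12) + 0*16 = sqrt(8) + 0 = 2*sqrt(2) + 0 = 2*sqrt(2)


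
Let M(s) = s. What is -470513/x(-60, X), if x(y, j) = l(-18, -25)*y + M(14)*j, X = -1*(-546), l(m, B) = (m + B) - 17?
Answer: -470513/11244 ≈ -41.846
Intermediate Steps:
l(m, B) = -17 + B + m (l(m, B) = (B + m) - 17 = -17 + B + m)
X = 546
x(y, j) = -60*y + 14*j (x(y, j) = (-17 - 25 - 18)*y + 14*j = -60*y + 14*j)
-470513/x(-60, X) = -470513/(-60*(-60) + 14*546) = -470513/(3600 + 7644) = -470513/11244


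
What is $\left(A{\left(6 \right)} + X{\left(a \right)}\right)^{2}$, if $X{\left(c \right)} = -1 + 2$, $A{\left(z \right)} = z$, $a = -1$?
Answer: $49$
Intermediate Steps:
$X{\left(c \right)} = 1$
$\left(A{\left(6 \right)} + X{\left(a \right)}\right)^{2} = \left(6 + 1\right)^{2} = 7^{2} = 49$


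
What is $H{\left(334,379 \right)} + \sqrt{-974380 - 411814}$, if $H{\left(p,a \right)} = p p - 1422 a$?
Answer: $-427382 + i \sqrt{1386194} \approx -4.2738 \cdot 10^{5} + 1177.4 i$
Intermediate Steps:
$H{\left(p,a \right)} = p^{2} - 1422 a$
$H{\left(334,379 \right)} + \sqrt{-974380 - 411814} = \left(334^{2} - 538938\right) + \sqrt{-974380 - 411814} = \left(111556 - 538938\right) + \sqrt{-1386194} = -427382 + i \sqrt{1386194}$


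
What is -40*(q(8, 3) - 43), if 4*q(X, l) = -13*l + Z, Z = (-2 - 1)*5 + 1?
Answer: 2250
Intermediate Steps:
Z = -14 (Z = -3*5 + 1 = -15 + 1 = -14)
q(X, l) = -7/2 - 13*l/4 (q(X, l) = (-13*l - 14)/4 = (-14 - 13*l)/4 = -7/2 - 13*l/4)
-40*(q(8, 3) - 43) = -40*((-7/2 - 13/4*3) - 43) = -40*((-7/2 - 39/4) - 43) = -40*(-53/4 - 43) = -40*(-225/4) = 2250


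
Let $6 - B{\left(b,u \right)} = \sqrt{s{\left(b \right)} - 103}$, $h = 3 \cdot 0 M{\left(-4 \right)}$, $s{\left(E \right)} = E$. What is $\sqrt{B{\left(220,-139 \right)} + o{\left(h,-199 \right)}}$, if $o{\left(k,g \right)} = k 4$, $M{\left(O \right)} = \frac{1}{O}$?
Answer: $\sqrt{6 - 3 \sqrt{13}} \approx 2.1947 i$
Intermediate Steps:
$h = 0$ ($h = \frac{3 \cdot 0}{-4} = 0 \left(- \frac{1}{4}\right) = 0$)
$B{\left(b,u \right)} = 6 - \sqrt{-103 + b}$ ($B{\left(b,u \right)} = 6 - \sqrt{b - 103} = 6 - \sqrt{-103 + b}$)
$o{\left(k,g \right)} = 4 k$
$\sqrt{B{\left(220,-139 \right)} + o{\left(h,-199 \right)}} = \sqrt{\left(6 - \sqrt{-103 + 220}\right) + 4 \cdot 0} = \sqrt{\left(6 - \sqrt{117}\right) + 0} = \sqrt{\left(6 - 3 \sqrt{13}\right) + 0} = \sqrt{6 - 3 \sqrt{13}}$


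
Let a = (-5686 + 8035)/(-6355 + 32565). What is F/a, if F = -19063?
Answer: -499641230/2349 ≈ -2.1270e+5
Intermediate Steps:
a = 2349/26210 ≈ 0.089622
F/a = -19063/2349/26210 = -19063*26210/2349 = -499641230/2349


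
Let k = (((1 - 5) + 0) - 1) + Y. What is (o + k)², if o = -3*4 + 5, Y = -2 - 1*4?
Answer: 324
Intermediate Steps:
Y = -6 (Y = -2 - 4 = -6)
k = -11 (k = (((1 - 5) + 0) - 1) - 6 = ((-4 + 0) - 1) - 6 = (-4 - 1) - 6 = -5 - 6 = -11)
o = -7 (o = -12 + 5 = -7)
(o + k)² = (-7 - 11)² = (-18)² = 324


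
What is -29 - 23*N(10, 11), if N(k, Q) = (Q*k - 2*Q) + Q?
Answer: -2306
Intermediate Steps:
N(k, Q) = -Q + Q*k (N(k, Q) = (-2*Q + Q*k) + Q = -Q + Q*k)
-29 - 23*N(10, 11) = -29 - 253*(-1 + 10) = -29 - 253*9 = -29 - 23*99 = -29 - 2277 = -2306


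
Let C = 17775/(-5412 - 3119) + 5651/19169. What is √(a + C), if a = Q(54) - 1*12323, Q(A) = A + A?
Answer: I*√326705062293029285281/163530739 ≈ 110.53*I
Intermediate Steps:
Q(A) = 2*A
a = -12215 (a = 2*54 - 1*12323 = 108 - 12323 = -12215)
C = -292520294/163530739 (C = 17775/(-8531) + 5651*(1/19169) = 17775*(-1/8531) + 5651/19169 = -17775/8531 + 5651/19169 = -292520294/163530739 ≈ -1.7888)
√(a + C) = √(-12215 - 292520294/163530739) = √(-1997820497179/163530739) = I*√326705062293029285281/163530739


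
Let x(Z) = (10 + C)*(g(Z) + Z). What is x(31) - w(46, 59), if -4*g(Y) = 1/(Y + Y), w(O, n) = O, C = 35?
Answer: 334507/248 ≈ 1348.8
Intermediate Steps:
g(Y) = -1/(8*Y) (g(Y) = -1/(4*(Y + Y)) = -1/(2*Y)/4 = -1/(8*Y))
x(Z) = 45*Z - 45/(8*Z) (x(Z) = (10 + 35)*(-1/(8*Z) + Z) = 45*(Z - 1/(8*Z)) = 45*Z - 45/(8*Z))
x(31) - w(46, 59) = (45*31 - 45/8/31) - 1*46 = (1395 - 45/8*1/31) - 46 = (1395 - 45/248) - 46 = 345915/248 - 46 = 334507/248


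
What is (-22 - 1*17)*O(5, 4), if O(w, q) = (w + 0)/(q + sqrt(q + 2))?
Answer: -78 + 39*sqrt(6)/2 ≈ -30.235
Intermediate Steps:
O(w, q) = w/(q + sqrt(2 + q))
(-22 - 1*17)*O(5, 4) = (-22 - 1*17)*(5/(4 + sqrt(2 + 4))) = (-22 - 17)*(5/(4 + sqrt(6))) = -195/(4 + sqrt(6))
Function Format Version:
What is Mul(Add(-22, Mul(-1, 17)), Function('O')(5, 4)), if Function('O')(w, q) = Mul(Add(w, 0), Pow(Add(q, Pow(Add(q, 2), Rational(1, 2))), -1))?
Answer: Add(-78, Mul(Rational(39, 2), Pow(6, Rational(1, 2)))) ≈ -30.235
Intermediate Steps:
Function('O')(w, q) = Mul(w, Pow(Add(q, Pow(Add(2, q), Rational(1, 2))), -1))
Mul(Add(-22, Mul(-1, 17)), Function('O')(5, 4)) = Mul(Add(-22, Mul(-1, 17)), Mul(5, Pow(Add(4, Pow(Add(2, 4), Rational(1, 2))), -1))) = Mul(Add(-22, -17), Mul(5, Pow(Add(4, Pow(6, Rational(1, 2))), -1))) = Mul(-39, Mul(5, Pow(Add(4, Pow(6, Rational(1, 2))), -1))) = Mul(-195, Pow(Add(4, Pow(6, Rational(1, 2))), -1))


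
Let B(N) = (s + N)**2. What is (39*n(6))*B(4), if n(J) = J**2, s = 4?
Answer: 89856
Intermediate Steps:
B(N) = (4 + N)**2
(39*n(6))*B(4) = (39*6**2)*(4 + 4)**2 = (39*36)*8**2 = 1404*64 = 89856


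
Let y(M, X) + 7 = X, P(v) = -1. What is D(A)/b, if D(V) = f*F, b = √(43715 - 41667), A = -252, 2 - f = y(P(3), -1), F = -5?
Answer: -25*√2/32 ≈ -1.1049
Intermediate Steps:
y(M, X) = -7 + X
f = 10 (f = 2 - (-7 - 1) = 2 - 1*(-8) = 2 + 8 = 10)
b = 32*√2 (b = √2048 = 32*√2 ≈ 45.255)
D(V) = -50 (D(V) = 10*(-5) = -50)
D(A)/b = -50*√2/64 = -25*√2/32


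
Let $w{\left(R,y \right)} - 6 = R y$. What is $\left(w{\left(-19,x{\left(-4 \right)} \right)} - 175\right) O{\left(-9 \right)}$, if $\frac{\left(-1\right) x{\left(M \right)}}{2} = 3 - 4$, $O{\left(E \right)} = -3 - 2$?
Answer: $1035$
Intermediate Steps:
$O{\left(E \right)} = -5$ ($O{\left(E \right)} = -3 - 2 = -5$)
$x{\left(M \right)} = 2$ ($x{\left(M \right)} = - 2 \left(3 - 4\right) = \left(-2\right) \left(-1\right) = 2$)
$w{\left(R,y \right)} = 6 + R y$
$\left(w{\left(-19,x{\left(-4 \right)} \right)} - 175\right) O{\left(-9 \right)} = \left(\left(6 - 38\right) - 175\right) \left(-5\right) = \left(-32 - 175\right) \left(-5\right) = \left(-207\right) \left(-5\right) = 1035$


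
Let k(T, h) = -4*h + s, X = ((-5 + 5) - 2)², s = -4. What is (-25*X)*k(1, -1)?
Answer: 0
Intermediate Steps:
X = 4 (X = (0 - 2)² = (-2)² = 4)
k(T, h) = -4 - 4*h (k(T, h) = -4*h - 4 = -4 - 4*h)
(-25*X)*k(1, -1) = (-25*4)*(-4 - 4*(-1)) = -100*(-4 + 4) = -100*0 = 0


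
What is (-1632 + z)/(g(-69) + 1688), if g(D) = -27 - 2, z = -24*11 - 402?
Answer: -766/553 ≈ -1.3852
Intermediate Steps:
z = -666 (z = -264 - 402 = -666)
g(D) = -29
(-1632 + z)/(g(-69) + 1688) = (-1632 - 666)/(-29 + 1688) = -2298/1659 = -2298*1/1659 = -766/553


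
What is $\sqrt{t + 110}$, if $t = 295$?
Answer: $9 \sqrt{5} \approx 20.125$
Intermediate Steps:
$\sqrt{t + 110} = \sqrt{295 + 110} = \sqrt{405} = 9 \sqrt{5}$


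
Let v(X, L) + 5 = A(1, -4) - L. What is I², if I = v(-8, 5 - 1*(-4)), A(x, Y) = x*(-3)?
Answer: 289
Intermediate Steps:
A(x, Y) = -3*x
v(X, L) = -8 - L (v(X, L) = -5 + (-3*1 - L) = -5 + (-3 - L) = -8 - L)
I = -17 (I = -8 - (5 - 1*(-4)) = -8 - (5 + 4) = -8 - 1*9 = -8 - 9 = -17)
I² = (-17)² = 289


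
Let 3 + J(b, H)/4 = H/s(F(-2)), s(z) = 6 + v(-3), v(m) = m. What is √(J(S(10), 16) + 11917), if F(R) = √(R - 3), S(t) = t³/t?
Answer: √107337/3 ≈ 109.21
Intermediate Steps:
S(t) = t²
F(R) = √(-3 + R)
s(z) = 3 (s(z) = 6 - 3 = 3)
J(b, H) = -12 + 4*H/3 (J(b, H) = -12 + 4*(H/3) = -12 + 4*H/3)
√(J(S(10), 16) + 11917) = √((-12 + (4/3)*16) + 11917) = √((-12 + 64/3) + 11917) = √(28/3 + 11917) = √(35779/3) = √107337/3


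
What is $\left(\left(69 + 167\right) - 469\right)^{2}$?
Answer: $54289$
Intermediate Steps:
$\left(\left(69 + 167\right) - 469\right)^{2} = \left(236 - 469\right)^{2} = \left(-233\right)^{2} = 54289$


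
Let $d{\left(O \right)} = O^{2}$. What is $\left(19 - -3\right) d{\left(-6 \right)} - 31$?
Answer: $761$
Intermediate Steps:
$\left(19 - -3\right) d{\left(-6 \right)} - 31 = \left(19 - -3\right) \left(-6\right)^{2} - 31 = \left(19 + 3\right) 36 - 31 = 22 \cdot 36 - 31 = 792 - 31 = 761$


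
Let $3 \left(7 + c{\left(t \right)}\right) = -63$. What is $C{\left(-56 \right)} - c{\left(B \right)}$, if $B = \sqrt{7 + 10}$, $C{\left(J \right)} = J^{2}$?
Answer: $3164$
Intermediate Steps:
$B = \sqrt{17} \approx 4.1231$
$c{\left(t \right)} = -28$ ($c{\left(t \right)} = -7 + \frac{1}{3} \left(-63\right) = -7 - 21 = -28$)
$C{\left(-56 \right)} - c{\left(B \right)} = \left(-56\right)^{2} - -28 = 3136 + 28 = 3164$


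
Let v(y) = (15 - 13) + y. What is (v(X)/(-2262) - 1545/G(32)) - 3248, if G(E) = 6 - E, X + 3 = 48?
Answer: -277408/87 ≈ -3188.6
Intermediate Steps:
X = 45 (X = -3 + 48 = 45)
v(y) = 2 + y
(v(X)/(-2262) - 1545/G(32)) - 3248 = ((2 + 45)/(-2262) - 1545/(6 - 1*32)) - 3248 = (47*(-1/2262) - 1545/(6 - 32)) - 3248 = (-47/2262 - 1545/(-26)) - 3248 = (-47/2262 - 1545*(-1/26)) - 3248 = (-47/2262 + 1545/26) - 3248 = 5168/87 - 3248 = -277408/87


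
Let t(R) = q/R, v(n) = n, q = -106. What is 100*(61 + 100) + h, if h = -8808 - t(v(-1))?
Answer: 7186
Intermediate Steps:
t(R) = -106/R
h = -8914 (h = -8808 - (-106)/(-1) = -8808 - (-106)*(-1) = -8808 - 1*106 = -8808 - 106 = -8914)
100*(61 + 100) + h = 100*(61 + 100) - 8914 = 100*161 - 8914 = 16100 - 8914 = 7186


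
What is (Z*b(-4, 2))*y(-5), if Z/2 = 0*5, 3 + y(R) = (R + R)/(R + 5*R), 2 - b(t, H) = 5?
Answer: 0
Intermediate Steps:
b(t, H) = -3 (b(t, H) = 2 - 1*5 = 2 - 5 = -3)
y(R) = -8/3 (y(R) = -3 + (R + R)/(R + 5*R) = -3 + (2*R)/((6*R)) = -3 + (2*R)*(1/(6*R)) = -3 + ⅓ = -8/3)
Z = 0 (Z = 2*(0*5) = 2*0 = 0)
(Z*b(-4, 2))*y(-5) = (0*(-3))*(-8/3) = 0*(-8/3) = 0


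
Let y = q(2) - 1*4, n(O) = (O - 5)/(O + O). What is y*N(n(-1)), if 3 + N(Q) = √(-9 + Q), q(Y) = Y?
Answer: 6 - 2*I*√6 ≈ 6.0 - 4.899*I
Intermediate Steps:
n(O) = (-5 + O)/(2*O) (n(O) = (-5 + O)/((2*O)) = (-5 + O)*(1/(2*O)) = (-5 + O)/(2*O))
N(Q) = -3 + √(-9 + Q)
y = -2 (y = 2 - 1*4 = 2 - 4 = -2)
y*N(n(-1)) = -2*(-3 + √(-9 + (½)*(-5 - 1)/(-1))) = -2*(-3 + √(-9 + (½)*(-1)*(-6))) = -2*(-3 + √(-9 + 3)) = -2*(-3 + √(-6)) = -2*(-3 + I*√6) = 6 - 2*I*√6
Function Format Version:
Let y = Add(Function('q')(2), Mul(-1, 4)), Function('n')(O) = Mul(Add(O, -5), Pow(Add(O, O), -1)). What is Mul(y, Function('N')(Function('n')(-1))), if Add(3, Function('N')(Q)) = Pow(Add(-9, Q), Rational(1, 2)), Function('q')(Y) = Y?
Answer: Add(6, Mul(-2, I, Pow(6, Rational(1, 2)))) ≈ Add(6.0000, Mul(-4.8990, I))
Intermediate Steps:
Function('n')(O) = Mul(Rational(1, 2), Pow(O, -1), Add(-5, O)) (Function('n')(O) = Mul(Add(-5, O), Pow(Mul(2, O), -1)) = Mul(Add(-5, O), Mul(Rational(1, 2), Pow(O, -1))) = Mul(Rational(1, 2), Pow(O, -1), Add(-5, O)))
Function('N')(Q) = Add(-3, Pow(Add(-9, Q), Rational(1, 2)))
y = -2 (y = Add(2, Mul(-1, 4)) = Add(2, -4) = -2)
Mul(y, Function('N')(Function('n')(-1))) = Mul(-2, Add(-3, Pow(Add(-9, Mul(Rational(1, 2), Pow(-1, -1), Add(-5, -1))), Rational(1, 2)))) = Mul(-2, Add(-3, Pow(Add(-9, Mul(Rational(1, 2), -1, -6)), Rational(1, 2)))) = Mul(-2, Add(-3, Pow(Add(-9, 3), Rational(1, 2)))) = Mul(-2, Add(-3, Pow(-6, Rational(1, 2)))) = Mul(-2, Add(-3, Mul(I, Pow(6, Rational(1, 2))))) = Add(6, Mul(-2, I, Pow(6, Rational(1, 2))))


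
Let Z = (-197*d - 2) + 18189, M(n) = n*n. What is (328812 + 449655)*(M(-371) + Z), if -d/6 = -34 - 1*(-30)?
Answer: 117626363700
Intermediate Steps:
M(n) = n**2
d = 24 (d = -6*(-34 - 1*(-30)) = -6*(-34 + 30) = -6*(-4) = 24)
Z = 13459 (Z = (-197*24 - 2) + 18189 = (-4728 - 2) + 18189 = -4730 + 18189 = 13459)
(328812 + 449655)*(M(-371) + Z) = (328812 + 449655)*((-371)**2 + 13459) = 778467*(137641 + 13459) = 778467*151100 = 117626363700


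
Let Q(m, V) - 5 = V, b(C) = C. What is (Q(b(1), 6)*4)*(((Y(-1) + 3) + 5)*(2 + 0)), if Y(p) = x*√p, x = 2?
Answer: 704 + 176*I ≈ 704.0 + 176.0*I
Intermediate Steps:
Q(m, V) = 5 + V
Y(p) = 2*√p
(Q(b(1), 6)*4)*(((Y(-1) + 3) + 5)*(2 + 0)) = ((5 + 6)*4)*(((2*√(-1) + 3) + 5)*(2 + 0)) = (11*4)*(((2*I + 3) + 5)*2) = 44*(((3 + 2*I) + 5)*2) = 44*((8 + 2*I)*2) = 44*(16 + 4*I) = 704 + 176*I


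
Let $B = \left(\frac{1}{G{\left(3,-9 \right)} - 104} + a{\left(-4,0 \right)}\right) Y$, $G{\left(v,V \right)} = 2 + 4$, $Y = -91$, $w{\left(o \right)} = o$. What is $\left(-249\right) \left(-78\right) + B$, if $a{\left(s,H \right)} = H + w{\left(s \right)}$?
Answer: $\frac{277017}{14} \approx 19787.0$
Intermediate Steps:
$G{\left(v,V \right)} = 6$
$a{\left(s,H \right)} = H + s$
$B = \frac{5109}{14}$ ($B = \left(\frac{1}{6 - 104} + \left(0 - 4\right)\right) \left(-91\right) = \left(\frac{1}{-98} - 4\right) \left(-91\right) = \left(- \frac{1}{98} - 4\right) \left(-91\right) = \left(- \frac{393}{98}\right) \left(-91\right) = \frac{5109}{14} \approx 364.93$)
$\left(-249\right) \left(-78\right) + B = \left(-249\right) \left(-78\right) + \frac{5109}{14} = 19422 + \frac{5109}{14} = \frac{277017}{14}$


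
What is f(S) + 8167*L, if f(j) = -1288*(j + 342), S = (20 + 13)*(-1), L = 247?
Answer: 1619257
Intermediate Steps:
S = -33 (S = 33*(-1) = -33)
f(j) = -440496 - 1288*j (f(j) = -1288*(342 + j) = -440496 - 1288*j)
f(S) + 8167*L = (-440496 - 1288*(-33)) + 8167*247 = (-440496 + 42504) + 2017249 = -397992 + 2017249 = 1619257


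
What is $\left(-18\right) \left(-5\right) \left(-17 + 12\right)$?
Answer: $-450$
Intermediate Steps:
$\left(-18\right) \left(-5\right) \left(-17 + 12\right) = 90 \left(-5\right) = -450$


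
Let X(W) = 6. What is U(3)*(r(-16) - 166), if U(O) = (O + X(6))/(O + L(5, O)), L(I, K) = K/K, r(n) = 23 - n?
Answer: -1143/4 ≈ -285.75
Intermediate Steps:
L(I, K) = 1
U(O) = (6 + O)/(1 + O) (U(O) = (O + 6)/(O + 1) = (6 + O)/(1 + O))
U(3)*(r(-16) - 166) = ((6 + 3)/(1 + 3))*((23 - 1*(-16)) - 166) = (9/4)*((23 + 16) - 166) = ((¼)*9)*(39 - 166) = (9/4)*(-127) = -1143/4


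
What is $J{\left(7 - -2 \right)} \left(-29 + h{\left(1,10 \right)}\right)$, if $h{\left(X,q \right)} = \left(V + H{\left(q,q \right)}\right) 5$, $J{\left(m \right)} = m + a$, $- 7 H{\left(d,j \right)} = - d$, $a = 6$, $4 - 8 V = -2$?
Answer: $- \frac{7605}{28} \approx -271.61$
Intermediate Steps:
$V = \frac{3}{4}$ ($V = \frac{1}{2} - - \frac{1}{4} = \frac{1}{2} + \frac{1}{4} = \frac{3}{4} \approx 0.75$)
$H{\left(d,j \right)} = \frac{d}{7}$ ($H{\left(d,j \right)} = - \frac{\left(-1\right) d}{7} = \frac{d}{7}$)
$J{\left(m \right)} = 6 + m$ ($J{\left(m \right)} = m + 6 = 6 + m$)
$h{\left(X,q \right)} = \frac{15}{4} + \frac{5 q}{7}$ ($h{\left(X,q \right)} = \left(\frac{3}{4} + \frac{q}{7}\right) 5 = \frac{15}{4} + \frac{5 q}{7}$)
$J{\left(7 - -2 \right)} \left(-29 + h{\left(1,10 \right)}\right) = \left(6 + \left(7 - -2\right)\right) \left(-29 + \left(\frac{15}{4} + \frac{5}{7} \cdot 10\right)\right) = \left(6 + \left(7 + 2\right)\right) \left(-29 + \left(\frac{15}{4} + \frac{50}{7}\right)\right) = \left(6 + 9\right) \left(-29 + \frac{305}{28}\right) = 15 \left(- \frac{507}{28}\right) = - \frac{7605}{28}$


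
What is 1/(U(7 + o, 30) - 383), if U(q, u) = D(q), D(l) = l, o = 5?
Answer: -1/371 ≈ -0.0026954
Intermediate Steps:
U(q, u) = q
1/(U(7 + o, 30) - 383) = 1/((7 + 5) - 383) = 1/(12 - 383) = 1/(-371) = -1/371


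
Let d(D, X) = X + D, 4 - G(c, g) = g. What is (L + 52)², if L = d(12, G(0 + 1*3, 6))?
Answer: 3844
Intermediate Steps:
G(c, g) = 4 - g
d(D, X) = D + X
L = 10 (L = 12 + (4 - 1*6) = 12 + (4 - 6) = 12 - 2 = 10)
(L + 52)² = (10 + 52)² = 62² = 3844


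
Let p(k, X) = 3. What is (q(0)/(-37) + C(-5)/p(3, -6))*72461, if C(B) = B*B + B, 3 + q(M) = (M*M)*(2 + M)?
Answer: 54273289/111 ≈ 4.8895e+5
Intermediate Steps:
q(M) = -3 + M²*(2 + M) (q(M) = -3 + (M*M)*(2 + M) = -3 + M²*(2 + M))
C(B) = B + B² (C(B) = B² + B = B + B²)
(q(0)/(-37) + C(-5)/p(3, -6))*72461 = ((-3 + 0³ + 2*0²)/(-37) - 5*(1 - 5)/3)*72461 = ((-3 + 0 + 2*0)*(-1/37) - 5*(-4)*(⅓))*72461 = ((-3 + 0 + 0)*(-1/37) + 20*(⅓))*72461 = (-3*(-1/37) + 20/3)*72461 = (3/37 + 20/3)*72461 = (749/111)*72461 = 54273289/111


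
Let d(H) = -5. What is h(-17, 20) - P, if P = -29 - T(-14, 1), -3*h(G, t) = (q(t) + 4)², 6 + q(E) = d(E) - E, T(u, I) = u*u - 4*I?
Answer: -22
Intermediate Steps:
T(u, I) = u² - 4*I
q(E) = -11 - E (q(E) = -6 + (-5 - E) = -11 - E)
h(G, t) = -(-7 - t)²/3 (h(G, t) = -((-11 - t) + 4)²/3 = -(-7 - t)²/3)
P = -221 (P = -29 - ((-14)² - 4*1) = -29 - (196 - 4) = -29 - 1*192 = -29 - 192 = -221)
h(-17, 20) - P = -(7 + 20)²/3 - 1*(-221) = -⅓*27² + 221 = -⅓*729 + 221 = -243 + 221 = -22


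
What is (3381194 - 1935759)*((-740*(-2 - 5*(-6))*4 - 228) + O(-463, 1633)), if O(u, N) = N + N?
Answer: -115406421270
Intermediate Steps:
O(u, N) = 2*N
(3381194 - 1935759)*((-740*(-2 - 5*(-6))*4 - 228) + O(-463, 1633)) = (3381194 - 1935759)*((-740*(-2 - 5*(-6))*4 - 228) + 2*1633) = 1445435*((-740*(-2 + 30)*4 - 228) + 3266) = 1445435*((-20720*4 - 228) + 3266) = 1445435*((-740*112 - 228) + 3266) = 1445435*((-82880 - 228) + 3266) = 1445435*(-83108 + 3266) = 1445435*(-79842) = -115406421270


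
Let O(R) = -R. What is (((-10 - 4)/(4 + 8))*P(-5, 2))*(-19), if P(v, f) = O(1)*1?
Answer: -133/6 ≈ -22.167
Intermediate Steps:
P(v, f) = -1 (P(v, f) = -1*1*1 = -1*1 = -1)
(((-10 - 4)/(4 + 8))*P(-5, 2))*(-19) = (((-10 - 4)/(4 + 8))*(-1))*(-19) = (-14/12*(-1))*(-19) = (-14*1/12*(-1))*(-19) = -7/6*(-1)*(-19) = (7/6)*(-19) = -133/6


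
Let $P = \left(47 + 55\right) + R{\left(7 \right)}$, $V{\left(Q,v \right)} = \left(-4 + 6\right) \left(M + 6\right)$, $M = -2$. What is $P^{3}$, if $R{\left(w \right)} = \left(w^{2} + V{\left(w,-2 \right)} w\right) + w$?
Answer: $9800344$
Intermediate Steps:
$V{\left(Q,v \right)} = 8$ ($V{\left(Q,v \right)} = \left(-4 + 6\right) \left(-2 + 6\right) = 2 \cdot 4 = 8$)
$R{\left(w \right)} = w^{2} + 9 w$ ($R{\left(w \right)} = \left(w^{2} + 8 w\right) + w = w^{2} + 9 w$)
$P = 214$ ($P = \left(47 + 55\right) + 7 \left(9 + 7\right) = 102 + 7 \cdot 16 = 102 + 112 = 214$)
$P^{3} = 214^{3} = 9800344$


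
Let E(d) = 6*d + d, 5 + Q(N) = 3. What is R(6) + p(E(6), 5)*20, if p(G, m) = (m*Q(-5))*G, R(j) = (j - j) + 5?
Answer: -8395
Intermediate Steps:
Q(N) = -2 (Q(N) = -5 + 3 = -2)
E(d) = 7*d
R(j) = 5 (R(j) = 0 + 5 = 5)
p(G, m) = -2*G*m (p(G, m) = (m*(-2))*G = (-2*m)*G = -2*G*m)
R(6) + p(E(6), 5)*20 = 5 - 2*7*6*5*20 = 5 - 2*42*5*20 = 5 - 420*20 = 5 - 8400 = -8395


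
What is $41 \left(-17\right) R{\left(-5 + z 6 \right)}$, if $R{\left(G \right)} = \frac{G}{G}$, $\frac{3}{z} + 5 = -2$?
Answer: $-697$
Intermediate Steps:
$z = - \frac{3}{7}$ ($z = \frac{3}{-5 - 2} = \frac{3}{-7} = 3 \left(- \frac{1}{7}\right) = - \frac{3}{7} \approx -0.42857$)
$R{\left(G \right)} = 1$
$41 \left(-17\right) R{\left(-5 + z 6 \right)} = 41 \left(-17\right) 1 = \left(-697\right) 1 = -697$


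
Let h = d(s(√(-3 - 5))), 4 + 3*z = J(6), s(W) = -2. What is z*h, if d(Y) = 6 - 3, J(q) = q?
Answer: 2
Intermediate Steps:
z = ⅔ (z = -4/3 + (⅓)*6 = -4/3 + 2 = ⅔ ≈ 0.66667)
d(Y) = 3
h = 3
z*h = (⅔)*3 = 2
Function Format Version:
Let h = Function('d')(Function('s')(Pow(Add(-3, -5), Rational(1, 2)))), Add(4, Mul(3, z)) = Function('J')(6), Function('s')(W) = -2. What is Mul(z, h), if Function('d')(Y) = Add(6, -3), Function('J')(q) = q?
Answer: 2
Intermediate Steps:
z = Rational(2, 3) (z = Add(Rational(-4, 3), Mul(Rational(1, 3), 6)) = Add(Rational(-4, 3), 2) = Rational(2, 3) ≈ 0.66667)
Function('d')(Y) = 3
h = 3
Mul(z, h) = Mul(Rational(2, 3), 3) = 2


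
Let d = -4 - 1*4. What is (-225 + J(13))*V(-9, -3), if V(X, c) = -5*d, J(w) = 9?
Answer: -8640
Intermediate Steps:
d = -8 (d = -4 - 4 = -8)
V(X, c) = 40 (V(X, c) = -5*(-8) = 40)
(-225 + J(13))*V(-9, -3) = (-225 + 9)*40 = -216*40 = -8640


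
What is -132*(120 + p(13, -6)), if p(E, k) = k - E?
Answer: -13332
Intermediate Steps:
-132*(120 + p(13, -6)) = -132*(120 + (-6 - 1*13)) = -132*(120 + (-6 - 13)) = -132*(120 - 19) = -132*101 = -13332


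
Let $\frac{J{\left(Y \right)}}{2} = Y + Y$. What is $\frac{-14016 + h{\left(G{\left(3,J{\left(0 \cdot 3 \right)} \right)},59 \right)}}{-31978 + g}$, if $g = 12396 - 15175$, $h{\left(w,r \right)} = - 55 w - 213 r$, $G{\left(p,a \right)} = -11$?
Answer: $\frac{25978}{34757} \approx 0.74742$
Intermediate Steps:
$J{\left(Y \right)} = 4 Y$ ($J{\left(Y \right)} = 2 \left(Y + Y\right) = 2 \cdot 2 Y = 4 Y$)
$h{\left(w,r \right)} = - 213 r - 55 w$
$g = -2779$
$\frac{-14016 + h{\left(G{\left(3,J{\left(0 \cdot 3 \right)} \right)},59 \right)}}{-31978 + g} = \frac{-14016 - 11962}{-31978 - 2779} = \frac{-14016 + \left(-12567 + 605\right)}{-34757} = \left(-14016 - 11962\right) \left(- \frac{1}{34757}\right) = \left(-25978\right) \left(- \frac{1}{34757}\right) = \frac{25978}{34757}$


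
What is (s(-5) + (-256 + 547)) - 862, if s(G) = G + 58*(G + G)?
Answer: -1156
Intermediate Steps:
s(G) = 117*G (s(G) = G + 58*(2*G) = G + 116*G = 117*G)
(s(-5) + (-256 + 547)) - 862 = (117*(-5) + (-256 + 547)) - 862 = (-585 + 291) - 862 = -294 - 862 = -1156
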